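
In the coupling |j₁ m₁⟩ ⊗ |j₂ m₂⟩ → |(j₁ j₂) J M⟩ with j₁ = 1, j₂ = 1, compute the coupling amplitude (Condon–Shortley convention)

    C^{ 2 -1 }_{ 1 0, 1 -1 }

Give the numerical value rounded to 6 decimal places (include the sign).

triangle: 0!*2!*2!/5! = 4/120
(j±m)!: 1!*1!*0!*2!*1!*3! = 12
prefactor² = (2J+1)*Δ*N² = 2
  k=0: +1/(0!*0!*1!*0!*1!*2!) = 1/2
Σ = 1/2  ⇒  CG² = 2*1/2² = 1/2
CG = +√(1/2) = +0.707107

+√(1/2) ≈ +0.707107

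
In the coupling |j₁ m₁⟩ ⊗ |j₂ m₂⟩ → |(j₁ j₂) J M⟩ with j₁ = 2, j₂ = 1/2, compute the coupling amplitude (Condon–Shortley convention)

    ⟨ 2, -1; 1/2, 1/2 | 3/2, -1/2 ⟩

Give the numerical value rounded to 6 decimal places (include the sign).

−√(3/5) = -0.774597

√[4·1!3!0!/5! · 1!3!1!0!1!2!] = √(12/5)
  +(−1)^1/∏(1,0,2,0,1,0)! = -1/2  (running -1/2)
⟨..|..⟩ = √(12/5)·(-1/2) = -0.774597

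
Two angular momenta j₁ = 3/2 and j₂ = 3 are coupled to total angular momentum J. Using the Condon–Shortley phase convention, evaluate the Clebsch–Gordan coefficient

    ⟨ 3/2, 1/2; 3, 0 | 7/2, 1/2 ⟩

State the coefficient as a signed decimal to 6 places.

+0.308607

j₁+j₂−J=1  J+j₁−j₂=2  J−j₁+j₂=5  j₁+j₂+J+1=9
(j₁±m₁, j₂±m₂, J±M) = (2,1,3,3,4,3)
P² = 384/7
sum k=0..1:
  [0] +1/12 = 1/12
  [1] −1/24 = -1/24
S = 1/24
C² = P²·S² = 2/21 ; C = +0.308607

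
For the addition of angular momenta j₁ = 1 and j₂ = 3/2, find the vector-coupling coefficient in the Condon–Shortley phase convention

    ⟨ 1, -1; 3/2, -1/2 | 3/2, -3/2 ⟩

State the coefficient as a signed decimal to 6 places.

√[4·1!1!2!/5! · 0!2!1!2!0!3!] = √(8/5)
  +(−1)^1/∏(1,0,1,0,0,2)! = -1/2  (running -1/2)
⟨..|..⟩ = √(8/5)·(-1/2) = -0.632456

-0.632456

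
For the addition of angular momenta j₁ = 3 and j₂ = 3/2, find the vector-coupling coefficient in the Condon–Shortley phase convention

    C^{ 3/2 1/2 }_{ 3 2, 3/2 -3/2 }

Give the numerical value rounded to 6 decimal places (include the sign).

+√(2/7) = +0.534522

j₁+j₂−J=3  J+j₁−j₂=3  J−j₁+j₂=0  j₁+j₂+J+1=7
(j₁±m₁, j₂±m₂, J±M) = (5,1,0,3,2,1)
P² = 288/7
sum k=0..0:
  [0] +1/12 = 1/12
S = 1/12
C² = P²·S² = 2/7 ; C = +0.534522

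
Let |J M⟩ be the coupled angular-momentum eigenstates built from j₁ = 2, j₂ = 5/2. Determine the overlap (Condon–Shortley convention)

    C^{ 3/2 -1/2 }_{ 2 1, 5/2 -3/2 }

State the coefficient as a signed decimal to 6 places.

-0.138013

triangle: 3!×1!×2!/7! = 12/5040
(j±m)!: 3!×1!×1!×4!×1!×2! = 288
prefactor² = (2J+1)×Δ×N² = 96/35
  k=0: +1/(0!×3!×1!×1!×0!×1!) = 1/6
  k=1: −1/(1!×2!×0!×0!×1!×2!) = -1/4
Σ = -1/12  ⇒  CG² = 96/35×(-1/12)² = 2/105
CG = −√(2/105) = -0.138013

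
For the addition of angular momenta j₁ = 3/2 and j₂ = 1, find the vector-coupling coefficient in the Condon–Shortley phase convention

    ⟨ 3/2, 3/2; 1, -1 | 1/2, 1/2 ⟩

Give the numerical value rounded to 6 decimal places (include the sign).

√[2·2!1!0!/4! · 3!0!0!2!1!0!] = √(2)
  +(−1)^0/∏(0,2,0,0,1,0)! = 1/2  (running 1/2)
⟨..|..⟩ = √(2)·(1/2) = +0.707107

+0.707107  (= +√(1/2))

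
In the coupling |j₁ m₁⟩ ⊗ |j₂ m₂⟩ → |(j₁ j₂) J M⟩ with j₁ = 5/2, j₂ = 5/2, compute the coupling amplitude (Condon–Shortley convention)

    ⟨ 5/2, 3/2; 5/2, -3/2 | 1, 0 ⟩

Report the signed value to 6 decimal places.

−√(9/70) = -0.358569

√[3·4!1!1!/7! · 4!1!1!4!1!1!] = √(288/35)
  +(−1)^0/∏(0,4,1,1,0,0)! = 1/24  (running 1/24)
  +(−1)^1/∏(1,3,0,0,1,1)! = -1/6  (running -1/8)
⟨..|..⟩ = √(288/35)·(-1/8) = -0.358569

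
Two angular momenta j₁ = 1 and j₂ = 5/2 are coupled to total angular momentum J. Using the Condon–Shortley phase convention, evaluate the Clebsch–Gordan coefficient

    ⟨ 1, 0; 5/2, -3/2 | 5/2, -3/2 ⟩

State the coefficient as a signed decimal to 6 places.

+0.507093

j₁+j₂−J=1  J+j₁−j₂=1  J−j₁+j₂=4  j₁+j₂+J+1=7
(j₁±m₁, j₂±m₂, J±M) = (1,1,1,4,1,4)
P² = 576/35
sum k=0..1:
  [0] +1/6 = 1/6
  [1] −1/24 = -1/24
S = 1/8
C² = P²·S² = 9/35 ; C = +0.507093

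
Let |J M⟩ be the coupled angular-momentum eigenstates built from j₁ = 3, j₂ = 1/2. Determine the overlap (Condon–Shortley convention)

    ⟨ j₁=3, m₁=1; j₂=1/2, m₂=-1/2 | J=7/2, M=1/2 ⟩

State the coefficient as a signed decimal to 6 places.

+√(3/7) ≈ +0.654654

√[8·0!6!1!/8! · 4!2!0!1!4!3!] = √(6912/7)
  +(−1)^0/∏(0,0,2,0,4,1)! = 1/48  (running 1/48)
⟨..|..⟩ = √(6912/7)·(1/48) = +0.654654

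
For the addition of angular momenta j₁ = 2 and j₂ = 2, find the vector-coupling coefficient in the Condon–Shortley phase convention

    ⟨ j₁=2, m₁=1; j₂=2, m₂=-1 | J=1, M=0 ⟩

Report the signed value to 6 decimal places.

√[3·3!1!1!/6! · 3!1!1!3!1!1!] = √(9/10)
  +(−1)^0/∏(0,3,1,1,0,0)! = 1/6  (running 1/6)
  +(−1)^1/∏(1,2,0,0,1,1)! = -1/2  (running -1/3)
⟨..|..⟩ = √(9/10)·(-1/3) = -0.316228

−√(1/10) = -0.316228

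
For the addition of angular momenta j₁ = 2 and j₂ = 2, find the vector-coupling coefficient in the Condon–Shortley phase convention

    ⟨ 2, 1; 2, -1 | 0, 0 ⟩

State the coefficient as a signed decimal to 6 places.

√[1·4!0!0!/5! · 3!1!1!3!0!0!] = √(36/5)
  +(−1)^1/∏(1,3,0,0,0,0)! = -1/6  (running -1/6)
⟨..|..⟩ = √(36/5)·(-1/6) = -0.447214

−√(1/5) = -0.447214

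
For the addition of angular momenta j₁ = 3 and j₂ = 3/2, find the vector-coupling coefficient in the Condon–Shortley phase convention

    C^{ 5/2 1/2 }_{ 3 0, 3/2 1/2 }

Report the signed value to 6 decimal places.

√[6·2!4!1!/8! · 3!3!2!1!3!2!] = √(216/35)
  +(−1)^1/∏(1,1,2,1,2,0)! = -1/4  (running -1/4)
  +(−1)^2/∏(2,0,1,0,3,1)! = 1/12  (running -1/6)
⟨..|..⟩ = √(216/35)·(-1/6) = -0.414039

−√(6/35) ≈ -0.414039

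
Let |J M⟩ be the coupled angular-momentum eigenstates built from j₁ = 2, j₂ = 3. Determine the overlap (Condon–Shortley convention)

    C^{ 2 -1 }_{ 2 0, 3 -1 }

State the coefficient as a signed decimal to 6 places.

-0.377964

√[5·3!1!3!/8! · 2!2!2!4!1!3!] = √(36/7)
  +(−1)^1/∏(1,2,1,1,0,2)! = -1/4  (running -1/4)
  +(−1)^2/∏(2,1,0,0,1,3)! = 1/12  (running -1/6)
⟨..|..⟩ = √(36/7)·(-1/6) = -0.377964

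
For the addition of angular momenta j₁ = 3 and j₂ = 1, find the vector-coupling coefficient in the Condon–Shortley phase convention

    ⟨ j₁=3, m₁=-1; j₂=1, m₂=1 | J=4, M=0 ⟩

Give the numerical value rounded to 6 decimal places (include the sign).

triangle: 0!*6!*2!/9! = 1440/362880
(j±m)!: 2!*4!*2!*0!*4!*4! = 55296
prefactor² = (2J+1)*Δ*N² = 13824/7
  k=0: +1/(0!*0!*4!*2!*2!*0!) = 1/96
Σ = 1/96  ⇒  CG² = 13824/7*1/96² = 3/14
CG = +√(3/14) = +0.462910

+0.462910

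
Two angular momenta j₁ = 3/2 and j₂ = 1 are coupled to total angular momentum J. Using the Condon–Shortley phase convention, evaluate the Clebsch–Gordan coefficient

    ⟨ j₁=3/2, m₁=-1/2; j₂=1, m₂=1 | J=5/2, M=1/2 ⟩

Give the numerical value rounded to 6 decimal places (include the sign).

j₁+j₂−J=0  J+j₁−j₂=3  J−j₁+j₂=2  j₁+j₂+J+1=6
(j₁±m₁, j₂±m₂, J±M) = (1,2,2,0,3,2)
P² = 24/5
sum k=0..0:
  [0] +1/4 = 1/4
S = 1/4
C² = P²·S² = 3/10 ; C = +0.547723

+0.547723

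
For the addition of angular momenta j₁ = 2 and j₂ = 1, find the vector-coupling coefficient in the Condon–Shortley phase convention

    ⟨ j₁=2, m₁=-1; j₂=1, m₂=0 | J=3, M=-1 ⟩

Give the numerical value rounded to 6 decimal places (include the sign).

√[7·0!4!2!/7! · 1!3!1!1!2!4!] = √(96/5)
  +(−1)^0/∏(0,0,3,1,1,1)! = 1/6  (running 1/6)
⟨..|..⟩ = √(96/5)·(1/6) = +0.730297

+√(8/15) = +0.730297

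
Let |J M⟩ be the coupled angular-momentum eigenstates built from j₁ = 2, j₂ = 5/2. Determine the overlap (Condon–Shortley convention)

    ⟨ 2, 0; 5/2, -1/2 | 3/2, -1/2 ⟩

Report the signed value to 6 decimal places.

triangle: 3!·1!·2!/7! = 12/5040
(j±m)!: 2!·2!·2!·3!·1!·2! = 96
prefactor² = (2J+1)·Δ·N² = 32/35
  k=1: −1/(1!·2!·1!·1!·0!·1!) = -1/2
  k=2: +1/(2!·1!·0!·0!·1!·2!) = 1/4
Σ = -1/4  ⇒  CG² = 32/35·(-1/4)² = 2/35
CG = −√(2/35) = -0.239046

−√(2/35) ≈ -0.239046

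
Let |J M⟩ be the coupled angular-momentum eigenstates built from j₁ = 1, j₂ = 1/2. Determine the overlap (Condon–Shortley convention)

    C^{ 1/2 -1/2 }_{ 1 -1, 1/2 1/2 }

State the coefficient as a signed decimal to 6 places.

−√(2/3) ≈ -0.816497

j₁+j₂−J=1  J+j₁−j₂=1  J−j₁+j₂=0  j₁+j₂+J+1=3
(j₁±m₁, j₂±m₂, J±M) = (0,2,1,0,0,1)
P² = 2/3
sum k=1..1:
  [1] −1/1 = -1
S = -1
C² = P²·S² = 2/3 ; C = -0.816497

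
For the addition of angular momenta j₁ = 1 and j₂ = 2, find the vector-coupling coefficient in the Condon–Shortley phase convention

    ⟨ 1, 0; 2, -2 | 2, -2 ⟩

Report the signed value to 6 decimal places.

+√(2/3) ≈ +0.816497

triangle: 1!*1!*3!/6! = 6/720
(j±m)!: 1!*1!*0!*4!*0!*4! = 576
prefactor² = (2J+1)*Δ*N² = 24
  k=0: +1/(0!*1!*1!*0!*0!*3!) = 1/6
Σ = 1/6  ⇒  CG² = 24*1/6² = 2/3
CG = +√(2/3) = +0.816497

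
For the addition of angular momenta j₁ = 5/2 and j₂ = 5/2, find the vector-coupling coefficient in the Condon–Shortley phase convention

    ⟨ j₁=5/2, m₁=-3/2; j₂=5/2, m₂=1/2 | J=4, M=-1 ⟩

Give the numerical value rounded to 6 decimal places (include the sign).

√[9·1!4!4!/10! · 1!4!3!2!3!5!] = √(10368/35)
  +(−1)^0/∏(0,1,4,3,0,1)! = 1/144  (running 1/144)
  +(−1)^1/∏(1,0,3,2,1,2)! = -1/24  (running -5/144)
⟨..|..⟩ = √(10368/35)·(-5/144) = -0.597614

−√(5/14) = -0.597614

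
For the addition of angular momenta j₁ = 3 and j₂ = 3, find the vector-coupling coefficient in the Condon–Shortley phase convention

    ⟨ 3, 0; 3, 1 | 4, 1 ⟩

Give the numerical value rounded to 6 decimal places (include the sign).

-0.312094  (= −√(15/154))

triangle: 2!·4!·4!/11! = 1152/39916800
(j±m)!: 3!·3!·4!·2!·5!·3! = 1244160
prefactor² = (2J+1)·Δ·N² = 124416/385
  k=0: +1/(0!·2!·3!·4!·1!·0!) = 1/288
  k=1: −1/(1!·1!·2!·3!·2!·1!) = -1/24
  k=2: +1/(2!·0!·1!·2!·3!·2!) = 1/48
Σ = -5/288  ⇒  CG² = 124416/385·(-5/288)² = 15/154
CG = −√(15/154) = -0.312094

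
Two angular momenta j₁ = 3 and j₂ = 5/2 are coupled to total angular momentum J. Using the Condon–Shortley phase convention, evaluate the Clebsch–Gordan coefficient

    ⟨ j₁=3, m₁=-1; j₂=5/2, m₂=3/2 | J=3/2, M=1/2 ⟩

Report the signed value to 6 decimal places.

−√(7/30) ≈ -0.483046

j₁+j₂−J=4  J+j₁−j₂=2  J−j₁+j₂=1  j₁+j₂+J+1=8
(j₁±m₁, j₂±m₂, J±M) = (2,4,4,1,2,1)
P² = 384/35
sum k=3..4:
  [3] −1/6 = -1/6
  [4] +1/48 = 1/48
S = -7/48
C² = P²·S² = 7/30 ; C = -0.483046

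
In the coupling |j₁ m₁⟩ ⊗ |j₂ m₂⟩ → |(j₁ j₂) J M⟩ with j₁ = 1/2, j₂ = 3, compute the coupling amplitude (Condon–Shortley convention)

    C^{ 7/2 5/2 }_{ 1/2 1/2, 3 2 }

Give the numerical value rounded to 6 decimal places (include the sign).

+0.925820  (= +√(6/7))

j₁+j₂−J=0  J+j₁−j₂=1  J−j₁+j₂=6  j₁+j₂+J+1=8
(j₁±m₁, j₂±m₂, J±M) = (1,0,5,1,6,1)
P² = 86400/7
sum k=0..0:
  [0] +1/120 = 1/120
S = 1/120
C² = P²·S² = 6/7 ; C = +0.925820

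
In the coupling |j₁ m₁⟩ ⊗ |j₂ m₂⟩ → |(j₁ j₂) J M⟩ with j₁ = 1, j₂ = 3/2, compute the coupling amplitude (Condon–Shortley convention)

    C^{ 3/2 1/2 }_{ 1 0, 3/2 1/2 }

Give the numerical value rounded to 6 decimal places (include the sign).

triangle: 1!·1!·2!/5! = 2/120
(j±m)!: 1!·1!·2!·1!·2!·1! = 4
prefactor² = (2J+1)·Δ·N² = 4/15
  k=0: +1/(0!·1!·1!·2!·0!·0!) = 1/2
  k=1: −1/(1!·0!·0!·1!·1!·1!) = -1
Σ = -1/2  ⇒  CG² = 4/15·(-1/2)² = 1/15
CG = −√(1/15) = -0.258199

-0.258199  (= −√(1/15))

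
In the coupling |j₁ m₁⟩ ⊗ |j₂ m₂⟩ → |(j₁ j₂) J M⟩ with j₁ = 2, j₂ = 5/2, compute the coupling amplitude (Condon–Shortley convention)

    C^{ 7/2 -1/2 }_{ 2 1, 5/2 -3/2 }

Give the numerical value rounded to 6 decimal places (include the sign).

√[8·1!3!4!/9! · 3!1!1!4!3!4!] = √(2304/35)
  +(−1)^0/∏(0,1,1,1,2,3)! = 1/12  (running 1/12)
  +(−1)^1/∏(1,0,0,0,3,4)! = -1/144  (running 11/144)
⟨..|..⟩ = √(2304/35)·(11/144) = +0.619780

+0.619780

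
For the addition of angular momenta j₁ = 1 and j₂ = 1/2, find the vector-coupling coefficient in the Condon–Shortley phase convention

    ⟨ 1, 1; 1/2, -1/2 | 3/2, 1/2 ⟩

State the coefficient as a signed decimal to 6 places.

triangle: 0!·2!·1!/4! = 2/24
(j±m)!: 2!·0!·0!·1!·2!·1! = 4
prefactor² = (2J+1)·Δ·N² = 4/3
  k=0: +1/(0!·0!·0!·0!·2!·1!) = 1/2
Σ = 1/2  ⇒  CG² = 4/3·1/2² = 1/3
CG = +√(1/3) = +0.577350

+√(1/3) = +0.577350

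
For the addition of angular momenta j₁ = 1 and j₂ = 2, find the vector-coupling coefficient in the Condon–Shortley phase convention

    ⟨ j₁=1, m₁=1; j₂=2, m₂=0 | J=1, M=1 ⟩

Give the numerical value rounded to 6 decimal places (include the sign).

j₁+j₂−J=2  J+j₁−j₂=0  J−j₁+j₂=2  j₁+j₂+J+1=5
(j₁±m₁, j₂±m₂, J±M) = (2,0,2,2,2,0)
P² = 8/5
sum k=0..0:
  [0] +1/4 = 1/4
S = 1/4
C² = P²·S² = 1/10 ; C = +0.316228

+√(1/10) = +0.316228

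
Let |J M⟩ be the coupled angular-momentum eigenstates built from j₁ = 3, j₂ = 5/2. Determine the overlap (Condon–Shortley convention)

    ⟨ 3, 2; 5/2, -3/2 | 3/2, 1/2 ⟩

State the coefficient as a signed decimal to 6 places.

−√(1/21) = -0.218218

j₁+j₂−J=4  J+j₁−j₂=2  J−j₁+j₂=1  j₁+j₂+J+1=8
(j₁±m₁, j₂±m₂, J±M) = (5,1,1,4,2,1)
P² = 192/7
sum k=0..1:
  [0] +1/24 = 1/24
  [1] −1/12 = -1/12
S = -1/24
C² = P²·S² = 1/21 ; C = -0.218218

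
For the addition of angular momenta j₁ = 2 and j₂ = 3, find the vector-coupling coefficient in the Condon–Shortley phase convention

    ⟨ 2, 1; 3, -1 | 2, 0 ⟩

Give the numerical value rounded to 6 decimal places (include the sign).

√[5·3!1!3!/8! · 3!1!2!4!2!2!] = √(36/7)
  +(−1)^0/∏(0,3,1,2,0,1)! = 1/12  (running 1/12)
  +(−1)^1/∏(1,2,0,1,1,2)! = -1/4  (running -1/6)
⟨..|..⟩ = √(36/7)·(-1/6) = -0.377964

-0.377964  (= −√(1/7))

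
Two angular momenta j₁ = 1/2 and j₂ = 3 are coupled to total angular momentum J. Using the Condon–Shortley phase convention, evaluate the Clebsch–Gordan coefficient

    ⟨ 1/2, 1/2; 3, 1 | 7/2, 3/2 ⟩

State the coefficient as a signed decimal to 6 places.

+√(5/7) ≈ +0.845154

j₁+j₂−J=0  J+j₁−j₂=1  J−j₁+j₂=6  j₁+j₂+J+1=8
(j₁±m₁, j₂±m₂, J±M) = (1,0,4,2,5,2)
P² = 11520/7
sum k=0..0:
  [0] +1/48 = 1/48
S = 1/48
C² = P²·S² = 5/7 ; C = +0.845154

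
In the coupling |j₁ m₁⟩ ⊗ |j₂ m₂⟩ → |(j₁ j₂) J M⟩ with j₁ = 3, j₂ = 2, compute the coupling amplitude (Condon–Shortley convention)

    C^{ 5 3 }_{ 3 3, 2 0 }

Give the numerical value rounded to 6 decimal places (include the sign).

+0.365148

j₁+j₂−J=0  J+j₁−j₂=6  J−j₁+j₂=4  j₁+j₂+J+1=11
(j₁±m₁, j₂±m₂, J±M) = (6,0,2,2,8,2)
P² = 1105920
sum k=0..0:
  [0] +1/2880 = 1/2880
S = 1/2880
C² = P²·S² = 2/15 ; C = +0.365148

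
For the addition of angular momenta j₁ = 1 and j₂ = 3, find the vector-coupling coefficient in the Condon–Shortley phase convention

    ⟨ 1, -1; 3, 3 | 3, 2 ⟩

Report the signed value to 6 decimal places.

√[7·1!1!5!/8! · 0!2!6!0!5!1!] = √(3600)
  +(−1)^1/∏(1,0,1,5,0,0)! = -1/120  (running -1/120)
⟨..|..⟩ = √(3600)·(-1/120) = -0.500000

-0.500000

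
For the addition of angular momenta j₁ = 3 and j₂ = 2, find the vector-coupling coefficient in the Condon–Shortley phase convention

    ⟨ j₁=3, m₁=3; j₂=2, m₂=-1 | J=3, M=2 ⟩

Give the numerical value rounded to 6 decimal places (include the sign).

√[7·2!4!2!/9! · 6!0!1!3!5!1!] = √(960)
  +(−1)^0/∏(0,2,0,1,4,1)! = 1/48  (running 1/48)
⟨..|..⟩ = √(960)·(1/48) = +0.645497

+√(5/12) = +0.645497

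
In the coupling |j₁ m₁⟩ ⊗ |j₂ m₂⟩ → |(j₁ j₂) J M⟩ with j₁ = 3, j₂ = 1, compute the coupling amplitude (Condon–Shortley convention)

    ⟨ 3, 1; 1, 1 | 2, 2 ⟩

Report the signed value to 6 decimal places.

√[5·2!4!0!/7! · 4!2!2!0!4!0!] = √(768/7)
  +(−1)^2/∏(2,0,0,0,4,0)! = 1/48  (running 1/48)
⟨..|..⟩ = √(768/7)·(1/48) = +0.218218

+0.218218  (= +√(1/21))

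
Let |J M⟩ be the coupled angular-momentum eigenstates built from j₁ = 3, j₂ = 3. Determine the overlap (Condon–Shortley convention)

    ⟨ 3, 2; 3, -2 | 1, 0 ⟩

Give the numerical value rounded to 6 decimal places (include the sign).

j₁+j₂−J=5  J+j₁−j₂=1  J−j₁+j₂=1  j₁+j₂+J+1=8
(j₁±m₁, j₂±m₂, J±M) = (5,1,1,5,1,1)
P² = 900/7
sum k=0..1:
  [0] +1/120 = 1/120
  [1] −1/24 = -1/24
S = -1/30
C² = P²·S² = 1/7 ; C = -0.377964

−√(1/7) = -0.377964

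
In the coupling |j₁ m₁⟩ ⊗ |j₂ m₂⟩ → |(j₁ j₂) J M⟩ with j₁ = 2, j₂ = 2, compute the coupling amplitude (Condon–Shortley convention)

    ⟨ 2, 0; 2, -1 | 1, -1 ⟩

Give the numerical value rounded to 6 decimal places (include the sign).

j₁+j₂−J=3  J+j₁−j₂=1  J−j₁+j₂=1  j₁+j₂+J+1=6
(j₁±m₁, j₂±m₂, J±M) = (2,2,1,3,0,2)
P² = 6/5
sum k=1..1:
  [1] −1/2 = -1/2
S = -1/2
C² = P²·S² = 3/10 ; C = -0.547723

-0.547723  (= −√(3/10))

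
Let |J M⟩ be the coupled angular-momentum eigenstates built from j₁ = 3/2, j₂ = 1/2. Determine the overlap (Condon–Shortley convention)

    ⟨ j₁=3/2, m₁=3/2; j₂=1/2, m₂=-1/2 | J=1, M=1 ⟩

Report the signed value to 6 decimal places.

√[3·1!2!0!/4! · 3!0!0!1!2!0!] = √(3)
  +(−1)^0/∏(0,1,0,0,2,0)! = 1/2  (running 1/2)
⟨..|..⟩ = √(3)·(1/2) = +0.866025

+0.866025  (= +√(3/4))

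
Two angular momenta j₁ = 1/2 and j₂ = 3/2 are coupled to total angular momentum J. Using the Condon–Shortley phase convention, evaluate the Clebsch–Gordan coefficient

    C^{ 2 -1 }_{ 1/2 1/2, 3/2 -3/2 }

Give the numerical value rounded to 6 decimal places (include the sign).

√[5·0!1!3!/5! · 1!0!0!3!1!3!] = √(9)
  +(−1)^0/∏(0,0,0,0,1,3)! = 1/6  (running 1/6)
⟨..|..⟩ = √(9)·(1/6) = +0.500000

+√(1/4) ≈ +0.500000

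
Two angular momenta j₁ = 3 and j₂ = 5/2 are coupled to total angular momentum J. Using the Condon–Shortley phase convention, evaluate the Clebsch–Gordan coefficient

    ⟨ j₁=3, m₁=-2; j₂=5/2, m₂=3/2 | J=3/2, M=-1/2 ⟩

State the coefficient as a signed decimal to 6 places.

−√(1/21) ≈ -0.218218

j₁+j₂−J=4  J+j₁−j₂=2  J−j₁+j₂=1  j₁+j₂+J+1=8
(j₁±m₁, j₂±m₂, J±M) = (1,5,4,1,1,2)
P² = 192/7
sum k=3..4:
  [3] −1/12 = -1/12
  [4] +1/24 = 1/24
S = -1/24
C² = P²·S² = 1/21 ; C = -0.218218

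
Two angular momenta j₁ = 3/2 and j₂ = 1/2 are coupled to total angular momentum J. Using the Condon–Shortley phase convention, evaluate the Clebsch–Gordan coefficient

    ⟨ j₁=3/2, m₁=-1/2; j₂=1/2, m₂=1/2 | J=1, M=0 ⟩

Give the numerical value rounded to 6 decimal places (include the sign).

√[3·1!2!0!/4! · 1!2!1!0!1!1!] = √(1/2)
  +(−1)^1/∏(1,0,1,0,1,0)! = -1  (running -1)
⟨..|..⟩ = √(1/2)·(-1) = -0.707107

−√(1/2) = -0.707107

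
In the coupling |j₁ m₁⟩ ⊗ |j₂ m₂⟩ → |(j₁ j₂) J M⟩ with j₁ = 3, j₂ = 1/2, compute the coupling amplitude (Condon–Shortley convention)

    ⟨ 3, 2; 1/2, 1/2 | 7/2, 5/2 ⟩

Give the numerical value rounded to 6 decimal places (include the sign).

+0.925820  (= +√(6/7))

√[8·0!6!1!/8! · 5!1!1!0!6!1!] = √(86400/7)
  +(−1)^0/∏(0,0,1,1,5,0)! = 1/120  (running 1/120)
⟨..|..⟩ = √(86400/7)·(1/120) = +0.925820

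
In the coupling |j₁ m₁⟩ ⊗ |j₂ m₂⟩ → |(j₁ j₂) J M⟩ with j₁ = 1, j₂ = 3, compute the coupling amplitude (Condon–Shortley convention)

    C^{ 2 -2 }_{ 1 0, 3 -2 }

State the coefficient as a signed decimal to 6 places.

j₁+j₂−J=2  J+j₁−j₂=0  J−j₁+j₂=4  j₁+j₂+J+1=7
(j₁±m₁, j₂±m₂, J±M) = (1,1,1,5,0,4)
P² = 960/7
sum k=1..1:
  [1] −1/24 = -1/24
S = -1/24
C² = P²·S² = 5/21 ; C = -0.487950

-0.487950  (= −√(5/21))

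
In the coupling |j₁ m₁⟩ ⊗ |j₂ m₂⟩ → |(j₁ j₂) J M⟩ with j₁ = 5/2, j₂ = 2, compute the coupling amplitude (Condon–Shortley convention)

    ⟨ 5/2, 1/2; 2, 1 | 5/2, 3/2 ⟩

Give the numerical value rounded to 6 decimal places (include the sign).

triangle: 2!*3!*2!/8! = 24/40320
(j±m)!: 3!*2!*3!*1!*4!*1! = 1728
prefactor² = (2J+1)*Δ*N² = 216/35
  k=1: −1/(1!*1!*1!*2!*2!*0!) = -1/4
  k=2: +1/(2!*0!*0!*1!*3!*1!) = 1/12
Σ = -1/6  ⇒  CG² = 216/35*(-1/6)² = 6/35
CG = −√(6/35) = -0.414039

−√(6/35) ≈ -0.414039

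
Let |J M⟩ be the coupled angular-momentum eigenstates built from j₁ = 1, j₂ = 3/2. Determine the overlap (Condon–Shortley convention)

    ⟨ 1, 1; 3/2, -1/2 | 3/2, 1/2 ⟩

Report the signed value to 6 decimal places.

triangle: 1!·1!·2!/5! = 2/120
(j±m)!: 2!·0!·1!·2!·2!·1! = 8
prefactor² = (2J+1)·Δ·N² = 8/15
  k=0: +1/(0!·1!·0!·1!·1!·1!) = 1
Σ = 1  ⇒  CG² = 8/15·1² = 8/15
CG = +√(8/15) = +0.730297

+√(8/15) ≈ +0.730297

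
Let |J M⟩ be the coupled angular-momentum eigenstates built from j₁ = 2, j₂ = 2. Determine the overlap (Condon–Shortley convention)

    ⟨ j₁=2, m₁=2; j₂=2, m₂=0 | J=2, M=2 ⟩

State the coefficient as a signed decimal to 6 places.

+√(2/7) = +0.534522

j₁+j₂−J=2  J+j₁−j₂=2  J−j₁+j₂=2  j₁+j₂+J+1=7
(j₁±m₁, j₂±m₂, J±M) = (4,0,2,2,4,0)
P² = 128/7
sum k=0..0:
  [0] +1/8 = 1/8
S = 1/8
C² = P²·S² = 2/7 ; C = +0.534522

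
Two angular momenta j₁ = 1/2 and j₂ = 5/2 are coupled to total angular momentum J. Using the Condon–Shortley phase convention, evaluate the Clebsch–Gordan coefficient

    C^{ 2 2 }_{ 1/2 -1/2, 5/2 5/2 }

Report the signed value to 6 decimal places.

−√(5/6) ≈ -0.912871

triangle: 1!·0!·4!/6! = 24/720
(j±m)!: 0!·1!·5!·0!·4!·0! = 2880
prefactor² = (2J+1)·Δ·N² = 480
  k=1: −1/(1!·0!·0!·4!·0!·0!) = -1/24
Σ = -1/24  ⇒  CG² = 480·(-1/24)² = 5/6
CG = −√(5/6) = -0.912871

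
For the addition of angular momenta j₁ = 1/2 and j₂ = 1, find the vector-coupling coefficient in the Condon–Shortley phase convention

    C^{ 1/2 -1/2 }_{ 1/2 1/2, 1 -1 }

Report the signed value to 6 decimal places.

√[2·1!0!1!/3! · 1!0!0!2!0!1!] = √(2/3)
  +(−1)^0/∏(0,1,0,0,0,1)! = 1  (running 1)
⟨..|..⟩ = √(2/3)·(1) = +0.816497

+√(2/3) = +0.816497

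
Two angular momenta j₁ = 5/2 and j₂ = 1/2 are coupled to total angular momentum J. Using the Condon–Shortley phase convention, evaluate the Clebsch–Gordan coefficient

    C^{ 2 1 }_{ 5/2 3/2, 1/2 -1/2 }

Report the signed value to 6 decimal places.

j₁+j₂−J=1  J+j₁−j₂=4  J−j₁+j₂=0  j₁+j₂+J+1=6
(j₁±m₁, j₂±m₂, J±M) = (4,1,0,1,3,1)
P² = 24
sum k=0..0:
  [0] +1/6 = 1/6
S = 1/6
C² = P²·S² = 2/3 ; C = +0.816497

+0.816497  (= +√(2/3))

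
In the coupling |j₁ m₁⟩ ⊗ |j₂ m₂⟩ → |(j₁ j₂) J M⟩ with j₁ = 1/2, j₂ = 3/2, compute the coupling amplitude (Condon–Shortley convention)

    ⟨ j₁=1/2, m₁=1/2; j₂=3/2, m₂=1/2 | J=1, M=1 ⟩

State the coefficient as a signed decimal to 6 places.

√[3·1!0!2!/4! · 1!0!2!1!2!0!] = √(1)
  +(−1)^0/∏(0,1,0,2,0,0)! = 1/2  (running 1/2)
⟨..|..⟩ = √(1)·(1/2) = +0.500000

+√(1/4) = +0.500000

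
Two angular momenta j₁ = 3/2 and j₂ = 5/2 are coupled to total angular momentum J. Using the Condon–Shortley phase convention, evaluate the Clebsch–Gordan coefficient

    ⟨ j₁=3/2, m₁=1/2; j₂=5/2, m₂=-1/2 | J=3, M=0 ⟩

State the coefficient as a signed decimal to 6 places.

+√(1/5) = +0.447214

√[7·1!2!4!/8! · 2!1!2!3!3!3!] = √(36/5)
  +(−1)^0/∏(0,1,1,2,1,2)! = 1/4  (running 1/4)
  +(−1)^1/∏(1,0,0,1,2,3)! = -1/12  (running 1/6)
⟨..|..⟩ = √(36/5)·(1/6) = +0.447214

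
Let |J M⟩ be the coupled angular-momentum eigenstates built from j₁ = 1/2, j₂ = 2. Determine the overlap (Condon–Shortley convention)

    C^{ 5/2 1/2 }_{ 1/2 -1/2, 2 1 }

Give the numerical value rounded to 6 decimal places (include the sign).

+0.632456

j₁+j₂−J=0  J+j₁−j₂=1  J−j₁+j₂=4  j₁+j₂+J+1=6
(j₁±m₁, j₂±m₂, J±M) = (0,1,3,1,3,2)
P² = 72/5
sum k=0..0:
  [0] +1/6 = 1/6
S = 1/6
C² = P²·S² = 2/5 ; C = +0.632456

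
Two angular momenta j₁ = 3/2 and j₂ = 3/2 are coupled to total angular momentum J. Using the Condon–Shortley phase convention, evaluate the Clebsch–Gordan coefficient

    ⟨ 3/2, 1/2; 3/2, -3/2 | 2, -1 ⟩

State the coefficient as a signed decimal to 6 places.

+0.707107  (= +√(1/2))

triangle: 1!·2!·2!/6! = 4/720
(j±m)!: 2!·1!·0!·3!·1!·3! = 72
prefactor² = (2J+1)·Δ·N² = 2
  k=0: +1/(0!·1!·1!·0!·1!·2!) = 1/2
Σ = 1/2  ⇒  CG² = 2·1/2² = 1/2
CG = +√(1/2) = +0.707107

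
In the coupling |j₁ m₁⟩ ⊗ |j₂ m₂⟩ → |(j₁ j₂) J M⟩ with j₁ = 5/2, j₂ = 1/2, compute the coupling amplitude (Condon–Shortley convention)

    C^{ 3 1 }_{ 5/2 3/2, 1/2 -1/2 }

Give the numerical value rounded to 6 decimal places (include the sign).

+0.577350  (= +√(1/3))

j₁+j₂−J=0  J+j₁−j₂=5  J−j₁+j₂=1  j₁+j₂+J+1=7
(j₁±m₁, j₂±m₂, J±M) = (4,1,0,1,4,2)
P² = 192
sum k=0..0:
  [0] +1/24 = 1/24
S = 1/24
C² = P²·S² = 1/3 ; C = +0.577350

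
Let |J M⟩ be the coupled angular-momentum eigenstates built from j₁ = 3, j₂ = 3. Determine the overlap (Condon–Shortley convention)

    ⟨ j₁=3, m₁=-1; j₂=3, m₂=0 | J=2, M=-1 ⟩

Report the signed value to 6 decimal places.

j₁+j₂−J=4  J+j₁−j₂=2  J−j₁+j₂=2  j₁+j₂+J+1=9
(j₁±m₁, j₂±m₂, J±M) = (2,4,3,3,1,3)
P² = 96/7
sum k=2..3:
  [2] +1/8 = 1/8
  [3] −1/12 = -1/12
S = 1/24
C² = P²·S² = 1/42 ; C = +0.154303

+√(1/42) ≈ +0.154303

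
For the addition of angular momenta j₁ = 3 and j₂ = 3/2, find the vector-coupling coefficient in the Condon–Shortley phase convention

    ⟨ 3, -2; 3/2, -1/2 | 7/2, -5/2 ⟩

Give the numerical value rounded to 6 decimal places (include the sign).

triangle: 1!·5!·2!/9! = 240/362880
(j±m)!: 1!·5!·1!·2!·1!·6! = 172800
prefactor² = (2J+1)·Δ·N² = 6400/7
  k=0: +1/(0!·1!·5!·1!·0!·1!) = 1/120
  k=1: −1/(1!·0!·4!·0!·1!·2!) = -1/48
Σ = -1/80  ⇒  CG² = 6400/7·(-1/80)² = 1/7
CG = −√(1/7) = -0.377964

−√(1/7) ≈ -0.377964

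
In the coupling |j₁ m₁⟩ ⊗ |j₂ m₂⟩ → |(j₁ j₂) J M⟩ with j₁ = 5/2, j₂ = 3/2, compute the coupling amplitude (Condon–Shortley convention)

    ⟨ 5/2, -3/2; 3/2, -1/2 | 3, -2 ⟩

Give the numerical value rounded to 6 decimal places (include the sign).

triangle: 1!×4!×2!/8! = 48/40320
(j±m)!: 1!×4!×1!×2!×1!×5! = 5760
prefactor² = (2J+1)×Δ×N² = 48
  k=0: +1/(0!×1!×4!×1!×0!×1!) = 1/24
  k=1: −1/(1!×0!×3!×0!×1!×2!) = -1/12
Σ = -1/24  ⇒  CG² = 48×(-1/24)² = 1/12
CG = −√(1/12) = -0.288675

-0.288675  (= −√(1/12))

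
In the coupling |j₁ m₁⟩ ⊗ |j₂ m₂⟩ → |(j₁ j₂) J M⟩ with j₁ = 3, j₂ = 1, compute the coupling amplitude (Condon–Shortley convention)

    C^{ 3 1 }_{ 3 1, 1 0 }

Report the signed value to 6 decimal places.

j₁+j₂−J=1  J+j₁−j₂=5  J−j₁+j₂=1  j₁+j₂+J+1=8
(j₁±m₁, j₂±m₂, J±M) = (4,2,1,1,4,2)
P² = 48
sum k=0..1:
  [0] +1/12 = 1/12
  [1] −1/24 = -1/24
S = 1/24
C² = P²·S² = 1/12 ; C = +0.288675

+0.288675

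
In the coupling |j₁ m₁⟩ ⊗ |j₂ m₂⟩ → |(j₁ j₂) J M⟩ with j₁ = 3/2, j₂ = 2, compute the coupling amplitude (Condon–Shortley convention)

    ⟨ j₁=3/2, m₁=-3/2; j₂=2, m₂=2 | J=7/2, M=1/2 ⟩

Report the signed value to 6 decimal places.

+√(1/35) ≈ +0.169031

√[8·0!3!4!/8! · 0!3!4!0!4!3!] = √(20736/35)
  +(−1)^0/∏(0,0,3,4,0,0)! = 1/144  (running 1/144)
⟨..|..⟩ = √(20736/35)·(1/144) = +0.169031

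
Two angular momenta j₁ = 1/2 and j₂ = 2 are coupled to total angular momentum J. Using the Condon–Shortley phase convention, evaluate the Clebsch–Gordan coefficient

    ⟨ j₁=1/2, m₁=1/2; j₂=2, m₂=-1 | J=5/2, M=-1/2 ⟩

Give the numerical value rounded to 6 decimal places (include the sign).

√[6·0!1!4!/6! · 1!0!1!3!2!3!] = √(72/5)
  +(−1)^0/∏(0,0,0,1,1,3)! = 1/6  (running 1/6)
⟨..|..⟩ = √(72/5)·(1/6) = +0.632456

+√(2/5) ≈ +0.632456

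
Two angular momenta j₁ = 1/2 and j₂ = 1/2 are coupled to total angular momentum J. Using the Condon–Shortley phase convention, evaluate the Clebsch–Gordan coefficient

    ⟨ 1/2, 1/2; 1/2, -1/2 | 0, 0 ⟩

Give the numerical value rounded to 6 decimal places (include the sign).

√[1·1!0!0!/2! · 1!0!0!1!0!0!] = √(1/2)
  +(−1)^0/∏(0,1,0,0,0,0)! = 1  (running 1)
⟨..|..⟩ = √(1/2)·(1) = +0.707107

+0.707107  (= +√(1/2))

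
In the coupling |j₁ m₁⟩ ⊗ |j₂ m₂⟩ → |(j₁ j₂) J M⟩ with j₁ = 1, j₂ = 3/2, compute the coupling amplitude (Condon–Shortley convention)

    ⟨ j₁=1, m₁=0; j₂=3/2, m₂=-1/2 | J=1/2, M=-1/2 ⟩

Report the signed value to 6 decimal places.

−√(1/3) = -0.577350

j₁+j₂−J=2  J+j₁−j₂=0  J−j₁+j₂=1  j₁+j₂+J+1=4
(j₁±m₁, j₂±m₂, J±M) = (1,1,1,2,0,1)
P² = 1/3
sum k=1..1:
  [1] −1/1 = -1
S = -1
C² = P²·S² = 1/3 ; C = -0.577350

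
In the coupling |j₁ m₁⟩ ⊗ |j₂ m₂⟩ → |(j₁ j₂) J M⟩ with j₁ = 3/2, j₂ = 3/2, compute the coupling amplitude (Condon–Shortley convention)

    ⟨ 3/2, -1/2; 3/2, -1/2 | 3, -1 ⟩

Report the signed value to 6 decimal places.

j₁+j₂−J=0  J+j₁−j₂=3  J−j₁+j₂=3  j₁+j₂+J+1=7
(j₁±m₁, j₂±m₂, J±M) = (1,2,1,2,2,4)
P² = 48/5
sum k=0..0:
  [0] +1/4 = 1/4
S = 1/4
C² = P²·S² = 3/5 ; C = +0.774597

+√(3/5) ≈ +0.774597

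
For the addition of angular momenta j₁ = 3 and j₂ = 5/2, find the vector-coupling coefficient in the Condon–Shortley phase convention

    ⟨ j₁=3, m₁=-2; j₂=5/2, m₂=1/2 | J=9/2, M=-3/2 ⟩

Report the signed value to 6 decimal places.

triangle: 1!×5!×4!/11! = 2880/39916800
(j±m)!: 1!×5!×3!×2!×3!×6! = 6220800
prefactor² = (2J+1)×Δ×N² = 345600/77
  k=0: +1/(0!×1!×5!×3!×0!×1!) = 1/720
  k=1: −1/(1!×0!×4!×2!×1!×2!) = -1/96
Σ = -13/1440  ⇒  CG² = 345600/77×(-13/1440)² = 169/462
CG = −√(169/462) = -0.604815

-0.604815  (= −√(169/462))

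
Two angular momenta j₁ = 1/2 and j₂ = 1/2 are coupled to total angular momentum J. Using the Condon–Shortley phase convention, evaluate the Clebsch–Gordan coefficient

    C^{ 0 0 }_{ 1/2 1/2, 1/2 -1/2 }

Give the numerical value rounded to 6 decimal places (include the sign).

+√(1/2) = +0.707107

triangle: 1!×0!×0!/2! = 1/2
(j±m)!: 1!×0!×0!×1!×0!×0! = 1
prefactor² = (2J+1)×Δ×N² = 1/2
  k=0: +1/(0!×1!×0!×0!×0!×0!) = 1
Σ = 1  ⇒  CG² = 1/2×1² = 1/2
CG = +√(1/2) = +0.707107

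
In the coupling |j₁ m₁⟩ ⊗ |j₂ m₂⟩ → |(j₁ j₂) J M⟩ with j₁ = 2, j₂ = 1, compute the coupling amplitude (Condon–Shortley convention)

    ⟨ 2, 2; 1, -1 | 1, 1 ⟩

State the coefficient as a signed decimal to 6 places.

+√(3/5) = +0.774597

√[3·2!2!0!/5! · 4!0!0!2!2!0!] = √(48/5)
  +(−1)^0/∏(0,2,0,0,2,0)! = 1/4  (running 1/4)
⟨..|..⟩ = √(48/5)·(1/4) = +0.774597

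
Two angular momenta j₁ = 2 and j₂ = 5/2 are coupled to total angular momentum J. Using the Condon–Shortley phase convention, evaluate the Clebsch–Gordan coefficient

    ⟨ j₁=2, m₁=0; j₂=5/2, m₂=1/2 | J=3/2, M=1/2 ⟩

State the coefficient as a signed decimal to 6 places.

triangle: 3!×1!×2!/7! = 12/5040
(j±m)!: 2!×2!×3!×2!×2!×1! = 96
prefactor² = (2J+1)×Δ×N² = 32/35
  k=1: −1/(1!×2!×1!×2!×0!×0!) = -1/4
  k=2: +1/(2!×1!×0!×1!×1!×1!) = 1/2
Σ = 1/4  ⇒  CG² = 32/35×1/4² = 2/35
CG = +√(2/35) = +0.239046

+√(2/35) ≈ +0.239046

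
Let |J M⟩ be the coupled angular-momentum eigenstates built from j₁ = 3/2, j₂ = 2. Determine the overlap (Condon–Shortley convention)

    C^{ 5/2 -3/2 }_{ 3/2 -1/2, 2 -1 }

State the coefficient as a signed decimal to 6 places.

√[6·1!2!3!/7! · 1!2!1!3!1!4!] = √(144/35)
  +(−1)^0/∏(0,1,2,1,0,2)! = 1/4  (running 1/4)
  +(−1)^1/∏(1,0,1,0,1,3)! = -1/6  (running 1/12)
⟨..|..⟩ = √(144/35)·(1/12) = +0.169031

+√(1/35) ≈ +0.169031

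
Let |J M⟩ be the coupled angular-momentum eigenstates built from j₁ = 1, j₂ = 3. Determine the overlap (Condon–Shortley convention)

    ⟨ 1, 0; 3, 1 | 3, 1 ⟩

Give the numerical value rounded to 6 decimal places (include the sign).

−√(1/12) ≈ -0.288675

√[7·1!1!5!/8! · 1!1!4!2!4!2!] = √(48)
  +(−1)^0/∏(0,1,1,4,0,1)! = 1/24  (running 1/24)
  +(−1)^1/∏(1,0,0,3,1,2)! = -1/12  (running -1/24)
⟨..|..⟩ = √(48)·(-1/24) = -0.288675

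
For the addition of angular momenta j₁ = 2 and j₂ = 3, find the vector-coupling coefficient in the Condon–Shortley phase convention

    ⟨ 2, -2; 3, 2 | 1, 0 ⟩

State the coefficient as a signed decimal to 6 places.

√[3·4!0!2!/7! · 0!4!5!1!1!1!] = √(576/7)
  +(−1)^4/∏(4,0,0,1,0,1)! = 1/24  (running 1/24)
⟨..|..⟩ = √(576/7)·(1/24) = +0.377964

+√(1/7) ≈ +0.377964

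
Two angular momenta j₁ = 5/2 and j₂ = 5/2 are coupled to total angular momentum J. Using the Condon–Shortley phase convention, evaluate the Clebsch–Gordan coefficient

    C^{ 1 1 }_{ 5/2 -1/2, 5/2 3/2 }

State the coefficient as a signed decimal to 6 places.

√[3·4!1!1!/7! · 2!3!4!1!2!0!] = √(288/35)
  +(−1)^3/∏(3,1,0,1,1,0)! = -1/6  (running -1/6)
⟨..|..⟩ = √(288/35)·(-1/6) = -0.478091

-0.478091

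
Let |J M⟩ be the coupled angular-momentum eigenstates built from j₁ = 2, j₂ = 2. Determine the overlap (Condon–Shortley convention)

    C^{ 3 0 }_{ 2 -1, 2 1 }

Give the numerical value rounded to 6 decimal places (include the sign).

√[7·1!3!3!/8! · 1!3!3!1!3!3!] = √(81/10)
  +(−1)^0/∏(0,1,3,3,0,0)! = 1/36  (running 1/36)
  +(−1)^1/∏(1,0,2,2,1,1)! = -1/4  (running -2/9)
⟨..|..⟩ = √(81/10)·(-2/9) = -0.632456

-0.632456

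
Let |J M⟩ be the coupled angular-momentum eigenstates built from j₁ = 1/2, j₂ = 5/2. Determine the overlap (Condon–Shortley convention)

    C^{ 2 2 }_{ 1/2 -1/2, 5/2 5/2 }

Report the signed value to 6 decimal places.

-0.912871

√[5·1!0!4!/6! · 0!1!5!0!4!0!] = √(480)
  +(−1)^1/∏(1,0,0,4,0,0)! = -1/24  (running -1/24)
⟨..|..⟩ = √(480)·(-1/24) = -0.912871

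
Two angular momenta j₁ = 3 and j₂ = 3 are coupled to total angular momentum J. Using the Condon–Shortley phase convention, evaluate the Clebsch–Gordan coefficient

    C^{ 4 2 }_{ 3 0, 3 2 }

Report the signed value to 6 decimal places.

+0.139573

j₁+j₂−J=2  J+j₁−j₂=4  J−j₁+j₂=4  j₁+j₂+J+1=11
(j₁±m₁, j₂±m₂, J±M) = (3,3,5,1,6,2)
P² = 124416/77
sum k=1..2:
  [1] −1/96 = -1/96
  [2] +1/72 = 1/72
S = 1/288
C² = P²·S² = 3/154 ; C = +0.139573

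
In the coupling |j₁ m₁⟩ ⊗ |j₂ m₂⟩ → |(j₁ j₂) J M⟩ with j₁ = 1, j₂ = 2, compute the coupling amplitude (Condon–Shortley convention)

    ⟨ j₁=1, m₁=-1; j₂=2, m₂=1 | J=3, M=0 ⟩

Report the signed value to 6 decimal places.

triangle: 0!×2!×4!/7! = 48/5040
(j±m)!: 0!×2!×3!×1!×3!×3! = 432
prefactor² = (2J+1)×Δ×N² = 144/5
  k=0: +1/(0!×0!×2!×3!×0!×1!) = 1/12
Σ = 1/12  ⇒  CG² = 144/5×1/12² = 1/5
CG = +√(1/5) = +0.447214

+0.447214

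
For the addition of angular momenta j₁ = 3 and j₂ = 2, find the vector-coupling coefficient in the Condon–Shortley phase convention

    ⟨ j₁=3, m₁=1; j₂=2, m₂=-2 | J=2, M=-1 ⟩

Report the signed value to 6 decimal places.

√[5·3!3!1!/8! · 4!2!0!4!1!3!] = √(216/7)
  +(−1)^0/∏(0,3,2,0,1,1)! = 1/12  (running 1/12)
⟨..|..⟩ = √(216/7)·(1/12) = +0.462910

+0.462910  (= +√(3/14))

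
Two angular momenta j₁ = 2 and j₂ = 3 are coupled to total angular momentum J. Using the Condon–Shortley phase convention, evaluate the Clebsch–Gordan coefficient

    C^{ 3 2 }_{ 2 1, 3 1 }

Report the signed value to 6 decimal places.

-0.500000  (= −√(1/4))

j₁+j₂−J=2  J+j₁−j₂=2  J−j₁+j₂=4  j₁+j₂+J+1=9
(j₁±m₁, j₂±m₂, J±M) = (3,1,4,2,5,1)
P² = 64
sum k=0..1:
  [0] +1/48 = 1/48
  [1] −1/12 = -1/12
S = -1/16
C² = P²·S² = 1/4 ; C = -0.500000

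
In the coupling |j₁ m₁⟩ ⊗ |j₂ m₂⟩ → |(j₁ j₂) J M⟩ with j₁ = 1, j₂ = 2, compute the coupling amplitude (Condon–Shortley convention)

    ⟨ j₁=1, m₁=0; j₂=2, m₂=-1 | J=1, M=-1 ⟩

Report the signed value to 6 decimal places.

√[3·2!0!2!/5! · 1!1!1!3!0!2!] = √(6/5)
  +(−1)^1/∏(1,1,0,0,0,2)! = -1/2  (running -1/2)
⟨..|..⟩ = √(6/5)·(-1/2) = -0.547723

-0.547723  (= −√(3/10))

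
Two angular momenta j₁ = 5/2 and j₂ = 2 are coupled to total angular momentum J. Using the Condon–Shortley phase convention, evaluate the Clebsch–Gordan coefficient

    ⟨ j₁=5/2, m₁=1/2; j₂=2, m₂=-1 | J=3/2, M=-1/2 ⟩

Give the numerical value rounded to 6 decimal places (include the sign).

−√(5/21) ≈ -0.487950

j₁+j₂−J=3  J+j₁−j₂=2  J−j₁+j₂=1  j₁+j₂+J+1=7
(j₁±m₁, j₂±m₂, J±M) = (3,2,1,3,1,2)
P² = 48/35
sum k=0..1:
  [0] +1/12 = 1/12
  [1] −1/2 = -1/2
S = -5/12
C² = P²·S² = 5/21 ; C = -0.487950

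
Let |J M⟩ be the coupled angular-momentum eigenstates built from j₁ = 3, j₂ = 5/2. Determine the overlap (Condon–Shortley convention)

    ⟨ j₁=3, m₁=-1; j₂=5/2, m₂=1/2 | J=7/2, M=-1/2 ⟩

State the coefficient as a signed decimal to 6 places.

triangle: 2!*4!*3!/10! = 288/3628800
(j±m)!: 2!*4!*3!*2!*3!*4! = 82944
prefactor² = (2J+1)*Δ*N² = 9216/175
  k=0: +1/(0!*2!*4!*3!*0!*0!) = 1/288
  k=1: −1/(1!*1!*3!*2!*1!*1!) = -1/12
  k=2: +1/(2!*0!*2!*1!*2!*2!) = 1/16
Σ = -5/288  ⇒  CG² = 9216/175*(-5/288)² = 1/63
CG = −√(1/63) = -0.125988

-0.125988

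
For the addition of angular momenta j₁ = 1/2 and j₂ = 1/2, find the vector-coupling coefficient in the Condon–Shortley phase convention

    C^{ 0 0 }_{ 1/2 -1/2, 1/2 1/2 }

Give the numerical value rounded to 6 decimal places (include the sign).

−√(1/2) ≈ -0.707107

√[1·1!0!0!/2! · 0!1!1!0!0!0!] = √(1/2)
  +(−1)^1/∏(1,0,0,0,0,0)! = -1  (running -1)
⟨..|..⟩ = √(1/2)·(-1) = -0.707107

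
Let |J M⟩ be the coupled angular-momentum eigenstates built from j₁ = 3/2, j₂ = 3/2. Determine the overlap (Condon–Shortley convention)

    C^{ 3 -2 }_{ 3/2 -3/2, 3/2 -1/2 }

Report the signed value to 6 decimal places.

+√(1/2) ≈ +0.707107

√[7·0!3!3!/7! · 0!3!1!2!1!5!] = √(72)
  +(−1)^0/∏(0,0,3,1,0,2)! = 1/12  (running 1/12)
⟨..|..⟩ = √(72)·(1/12) = +0.707107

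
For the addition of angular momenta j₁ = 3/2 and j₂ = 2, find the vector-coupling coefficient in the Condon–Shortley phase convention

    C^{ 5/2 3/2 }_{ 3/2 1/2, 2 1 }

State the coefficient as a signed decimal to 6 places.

−√(1/35) ≈ -0.169031

triangle: 1!·2!·3!/7! = 12/5040
(j±m)!: 2!·1!·3!·1!·4!·1! = 288
prefactor² = (2J+1)·Δ·N² = 144/35
  k=0: +1/(0!·1!·1!·3!·1!·0!) = 1/6
  k=1: −1/(1!·0!·0!·2!·2!·1!) = -1/4
Σ = -1/12  ⇒  CG² = 144/35·(-1/12)² = 1/35
CG = −√(1/35) = -0.169031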